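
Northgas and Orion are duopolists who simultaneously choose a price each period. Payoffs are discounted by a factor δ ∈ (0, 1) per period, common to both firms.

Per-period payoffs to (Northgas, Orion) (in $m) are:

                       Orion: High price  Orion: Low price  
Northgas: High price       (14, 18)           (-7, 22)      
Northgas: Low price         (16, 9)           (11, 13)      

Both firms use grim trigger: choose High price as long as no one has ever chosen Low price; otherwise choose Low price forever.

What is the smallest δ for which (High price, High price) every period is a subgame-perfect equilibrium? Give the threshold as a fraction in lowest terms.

4/9

For Northgas: deviation gain 16−14 = 2, per-period punishment loss 14−11 = 3. IC gives δ ≥ 2/5.
For Orion: gain 4, loss 5 per period, so δ ≥ 4/9.
The tighter constraint is Orion's, so cooperation needs δ ≥ 4/9.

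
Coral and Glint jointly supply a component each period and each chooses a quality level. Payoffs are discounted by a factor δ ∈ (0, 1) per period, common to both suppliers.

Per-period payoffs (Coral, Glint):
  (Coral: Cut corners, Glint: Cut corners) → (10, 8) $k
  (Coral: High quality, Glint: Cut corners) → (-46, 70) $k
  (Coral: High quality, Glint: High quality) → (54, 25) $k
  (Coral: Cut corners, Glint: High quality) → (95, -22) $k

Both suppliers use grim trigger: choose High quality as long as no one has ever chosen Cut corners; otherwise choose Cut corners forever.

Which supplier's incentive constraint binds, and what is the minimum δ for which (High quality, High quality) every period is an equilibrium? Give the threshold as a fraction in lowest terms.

Glint; δ ≥ 45/62

For Coral: deviation gain 95−54 = 41, per-period punishment loss 54−10 = 44. IC gives δ ≥ 41/85.
For Glint: gain 45, loss 17 per period, so δ ≥ 45/62.
The tighter constraint is Glint's, so cooperation needs δ ≥ 45/62.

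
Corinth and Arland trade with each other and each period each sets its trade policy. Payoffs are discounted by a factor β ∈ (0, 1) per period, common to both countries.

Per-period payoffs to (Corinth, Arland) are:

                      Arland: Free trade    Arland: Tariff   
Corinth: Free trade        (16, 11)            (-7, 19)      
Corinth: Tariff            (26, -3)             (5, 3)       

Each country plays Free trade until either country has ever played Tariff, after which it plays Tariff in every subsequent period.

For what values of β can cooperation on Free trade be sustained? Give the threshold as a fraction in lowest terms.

Corinth: cooperation gives 16 each period; deviation gives 26 once then 5 forever.
  16/(1−β) ≥ 26 + 5β/(1−β) ⇒ β ≥ 10/21.
Arland: cooperation gives 11 each period; deviation gives 19 once then 3 forever.
  β ≥ 8/16 = 1/2.
Both must hold, so the binding constraint is Arland's: β ≥ 1/2.

1/2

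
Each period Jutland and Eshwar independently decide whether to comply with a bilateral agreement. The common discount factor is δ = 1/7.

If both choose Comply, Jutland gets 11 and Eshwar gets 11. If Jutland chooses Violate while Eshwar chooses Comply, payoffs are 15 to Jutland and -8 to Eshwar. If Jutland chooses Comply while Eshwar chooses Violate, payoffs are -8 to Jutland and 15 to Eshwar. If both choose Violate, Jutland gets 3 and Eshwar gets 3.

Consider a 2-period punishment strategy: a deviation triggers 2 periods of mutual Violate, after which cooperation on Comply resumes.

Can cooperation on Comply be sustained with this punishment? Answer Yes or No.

A one-shot deviation gives 15 now, then 3 for 2 periods, then back to 11.
Gain from deviating: (15−11) today; loss: (11−3) in each of the next 2 periods.
No-deviation condition: (11−3)(δ+…+δ^2) ≥ 15−11, i.e. δ+…+δ^2 ≥ 1/2.
At δ = 1/7: δ+…+δ^2 = 0.1633 < 0.5000.
So cooperation is not sustainable.

No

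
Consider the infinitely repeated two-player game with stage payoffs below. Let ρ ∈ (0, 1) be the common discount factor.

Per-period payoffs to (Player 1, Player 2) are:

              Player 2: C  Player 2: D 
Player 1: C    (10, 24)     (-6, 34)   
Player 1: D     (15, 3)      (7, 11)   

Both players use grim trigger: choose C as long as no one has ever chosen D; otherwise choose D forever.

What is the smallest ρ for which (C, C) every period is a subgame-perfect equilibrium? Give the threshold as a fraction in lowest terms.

For Player 1: deviation gain 15−10 = 5, per-period punishment loss 10−7 = 3. IC gives ρ ≥ 5/8.
For Player 2: gain 10, loss 13 per period, so ρ ≥ 10/23.
The tighter constraint is Player 1's, so cooperation needs ρ ≥ 5/8.

5/8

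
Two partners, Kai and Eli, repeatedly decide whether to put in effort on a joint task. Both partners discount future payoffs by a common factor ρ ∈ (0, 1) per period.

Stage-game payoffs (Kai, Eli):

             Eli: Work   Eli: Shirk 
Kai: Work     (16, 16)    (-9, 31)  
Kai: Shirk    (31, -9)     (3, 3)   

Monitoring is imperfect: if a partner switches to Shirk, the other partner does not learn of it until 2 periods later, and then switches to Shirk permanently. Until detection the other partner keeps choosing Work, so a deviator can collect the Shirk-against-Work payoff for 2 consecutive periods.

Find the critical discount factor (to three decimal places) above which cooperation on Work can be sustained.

The best deviation is to choose Shirk for all 2 undetected periods, earning 31 each, then 3 forever once detected.
Deviation value: 31(1−ρ^2)/(1−ρ) + 3ρ^2/(1−ρ); cooperation value: 16/(1−ρ).
IC: 16 ≥ 31(1−ρ^2) + 3ρ^2 = 31 − 28ρ^2.
So ρ^2 ≥ 15/28, giving ρ ≥ (15/28)^(1/2) ≈ 0.732.

0.732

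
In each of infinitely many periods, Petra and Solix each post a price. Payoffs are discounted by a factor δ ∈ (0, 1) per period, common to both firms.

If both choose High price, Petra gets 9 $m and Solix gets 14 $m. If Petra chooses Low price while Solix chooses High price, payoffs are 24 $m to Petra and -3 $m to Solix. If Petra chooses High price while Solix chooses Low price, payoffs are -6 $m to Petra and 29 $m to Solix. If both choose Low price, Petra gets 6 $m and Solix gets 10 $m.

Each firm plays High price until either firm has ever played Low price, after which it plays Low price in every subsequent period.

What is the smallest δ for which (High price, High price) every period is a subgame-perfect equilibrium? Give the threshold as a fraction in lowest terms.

5/6

Petra's threshold: (24−9)/(24−6) = 5/6.
Solix's threshold: (29−14)/(29−10) = 15/19.
5/6 > 15/19, so Petra binds and δ* = 5/6.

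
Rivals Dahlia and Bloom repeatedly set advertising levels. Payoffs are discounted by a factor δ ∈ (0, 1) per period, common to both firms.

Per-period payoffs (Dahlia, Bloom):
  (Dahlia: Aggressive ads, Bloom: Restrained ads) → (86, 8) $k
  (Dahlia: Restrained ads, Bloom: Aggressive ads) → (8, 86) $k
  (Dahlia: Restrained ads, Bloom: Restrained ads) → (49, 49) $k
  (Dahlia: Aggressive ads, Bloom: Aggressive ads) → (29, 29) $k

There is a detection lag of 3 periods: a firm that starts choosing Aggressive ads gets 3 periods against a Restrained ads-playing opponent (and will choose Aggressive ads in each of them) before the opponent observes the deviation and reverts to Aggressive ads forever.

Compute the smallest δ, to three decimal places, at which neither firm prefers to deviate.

A deviator earns 86 for 3 periods, then 29 forever; cooperating earns 49 forever. Multiplying the IC by (1−δ):
49 ≥ 86(1−δ^3) + 29δ^3, so 57·δ^3 ≥ 37 and δ^3 ≥ 37/57.
δ ≥ (37/57)^(1/3) ≈ 0.866.

0.866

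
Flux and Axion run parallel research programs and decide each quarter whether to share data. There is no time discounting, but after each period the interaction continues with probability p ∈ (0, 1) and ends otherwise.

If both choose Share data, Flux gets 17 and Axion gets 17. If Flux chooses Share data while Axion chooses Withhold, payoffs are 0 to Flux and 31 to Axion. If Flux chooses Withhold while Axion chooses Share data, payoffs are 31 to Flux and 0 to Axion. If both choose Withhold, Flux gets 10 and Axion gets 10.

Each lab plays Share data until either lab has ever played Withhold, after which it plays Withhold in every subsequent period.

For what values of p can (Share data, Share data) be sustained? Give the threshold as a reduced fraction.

2/3

Expected cooperation value is 17 + p·17 + p²·17 + … = 17/(1−p); deviation gives 31 + p·10/(1−p).
17 ≥ 31(1−p) + 10p ⇒ 21p ≥ 14 ⇒ p ≥ 14/21 = 2/3.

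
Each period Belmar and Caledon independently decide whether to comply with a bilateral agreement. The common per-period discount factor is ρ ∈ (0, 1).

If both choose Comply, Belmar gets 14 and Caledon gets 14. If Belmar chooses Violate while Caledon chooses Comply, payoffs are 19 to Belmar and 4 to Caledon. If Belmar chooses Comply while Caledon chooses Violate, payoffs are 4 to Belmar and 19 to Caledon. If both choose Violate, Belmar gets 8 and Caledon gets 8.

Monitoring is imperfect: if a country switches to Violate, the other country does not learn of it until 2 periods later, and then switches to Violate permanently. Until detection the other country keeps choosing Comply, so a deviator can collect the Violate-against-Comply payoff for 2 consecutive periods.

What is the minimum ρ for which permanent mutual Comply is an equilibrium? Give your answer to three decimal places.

A deviator earns 19 for 2 periods, then 8 forever; cooperating earns 14 forever. Multiplying the IC by (1−ρ):
14 ≥ 19(1−ρ^2) + 8ρ^2, so 11·ρ^2 ≥ 5 and ρ^2 ≥ 5/11.
ρ ≥ (5/11)^(1/2) ≈ 0.674.

0.674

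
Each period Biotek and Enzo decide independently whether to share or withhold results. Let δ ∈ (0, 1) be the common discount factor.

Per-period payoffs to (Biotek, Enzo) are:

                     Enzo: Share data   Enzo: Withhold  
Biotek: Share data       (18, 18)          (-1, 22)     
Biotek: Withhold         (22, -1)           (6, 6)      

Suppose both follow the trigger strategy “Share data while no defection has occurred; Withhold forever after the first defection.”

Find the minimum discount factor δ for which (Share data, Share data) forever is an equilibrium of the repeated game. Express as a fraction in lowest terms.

One-period gain from deviating is 22 − 18 = 4. The loss is 18 − 6 = 12 in every subsequent period, with present value 12·δ/(1−δ).
Deviation is unprofitable when 12·δ/(1−δ) ≥ 4, i.e. δ/(1−δ) ≥ 1/3.
Equivalently δ ≥ 4/(4+12) = 1/4.

1/4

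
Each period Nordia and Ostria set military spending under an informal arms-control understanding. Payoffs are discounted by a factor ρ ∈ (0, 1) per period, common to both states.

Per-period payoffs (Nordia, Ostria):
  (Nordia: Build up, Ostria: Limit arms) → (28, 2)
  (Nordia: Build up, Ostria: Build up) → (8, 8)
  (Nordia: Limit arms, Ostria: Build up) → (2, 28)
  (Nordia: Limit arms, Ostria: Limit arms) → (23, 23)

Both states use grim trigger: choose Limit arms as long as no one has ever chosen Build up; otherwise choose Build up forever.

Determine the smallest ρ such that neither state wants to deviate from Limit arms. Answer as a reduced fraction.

1/4

Cooperation forever yields 23 each period: 23/(1−ρ).
Deviating yields 28 once, then 8 forever: 28 + 8ρ/(1−ρ).
No profitable deviation requires 23/(1−ρ) ≥ 28 + 8ρ/(1−ρ).
Multiplying by (1−ρ): 23 ≥ 28(1−ρ) + 8ρ = 28 − 20ρ.
So 20ρ ≥ 5, i.e. ρ ≥ 5/20 = 1/4.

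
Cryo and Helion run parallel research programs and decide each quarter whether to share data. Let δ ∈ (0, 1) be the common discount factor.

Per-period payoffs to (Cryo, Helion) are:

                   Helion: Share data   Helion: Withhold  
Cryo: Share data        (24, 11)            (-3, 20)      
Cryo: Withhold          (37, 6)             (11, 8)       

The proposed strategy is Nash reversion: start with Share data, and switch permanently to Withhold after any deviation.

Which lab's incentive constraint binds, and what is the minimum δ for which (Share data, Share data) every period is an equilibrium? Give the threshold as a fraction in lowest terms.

Cryo's threshold: (37−24)/(37−11) = 1/2.
Helion's threshold: (20−11)/(20−8) = 3/4.
1/2 < 3/4, so Helion binds and δ* = 3/4.

Helion; δ ≥ 3/4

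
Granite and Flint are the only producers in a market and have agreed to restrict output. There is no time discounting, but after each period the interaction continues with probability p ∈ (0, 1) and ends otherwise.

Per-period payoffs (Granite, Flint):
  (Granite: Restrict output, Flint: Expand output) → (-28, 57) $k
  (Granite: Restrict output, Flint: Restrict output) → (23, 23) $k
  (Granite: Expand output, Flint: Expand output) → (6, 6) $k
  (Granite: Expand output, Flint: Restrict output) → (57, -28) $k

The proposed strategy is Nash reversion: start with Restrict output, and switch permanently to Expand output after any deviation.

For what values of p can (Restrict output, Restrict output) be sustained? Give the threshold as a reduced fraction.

With no time discounting, the continuation probability p plays the role of the discount factor.
Grim-trigger IC: 23/(1−p) ≥ 57 + 6p/(1−p) ⇒ p ≥ (57−23)/(57−6) = 2/3.

2/3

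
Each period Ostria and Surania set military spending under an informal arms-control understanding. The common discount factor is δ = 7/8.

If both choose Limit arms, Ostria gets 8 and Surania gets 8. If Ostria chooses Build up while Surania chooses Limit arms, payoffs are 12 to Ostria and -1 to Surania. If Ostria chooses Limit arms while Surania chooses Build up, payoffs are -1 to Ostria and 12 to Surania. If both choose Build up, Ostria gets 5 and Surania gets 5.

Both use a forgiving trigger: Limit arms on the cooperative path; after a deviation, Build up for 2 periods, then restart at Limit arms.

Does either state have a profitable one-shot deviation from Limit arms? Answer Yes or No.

Comparing payoff streams over the 3 periods until play realigns: cooperate → 8(1+δ+…+δ^2); deviate → 12 + 5(δ+…+δ^2).
Cooperation is sustained iff (8−5)(δ+…+δ^2) ≥ 12−8.
δ+…+δ^2 = 7/8·(1−(7/8)^2)/(1−7/8) = 1.6406, and (12−8)/(8−5) = 1.3333.
1.6406 ≥ 1.3333, so cooperation is sustainable.

No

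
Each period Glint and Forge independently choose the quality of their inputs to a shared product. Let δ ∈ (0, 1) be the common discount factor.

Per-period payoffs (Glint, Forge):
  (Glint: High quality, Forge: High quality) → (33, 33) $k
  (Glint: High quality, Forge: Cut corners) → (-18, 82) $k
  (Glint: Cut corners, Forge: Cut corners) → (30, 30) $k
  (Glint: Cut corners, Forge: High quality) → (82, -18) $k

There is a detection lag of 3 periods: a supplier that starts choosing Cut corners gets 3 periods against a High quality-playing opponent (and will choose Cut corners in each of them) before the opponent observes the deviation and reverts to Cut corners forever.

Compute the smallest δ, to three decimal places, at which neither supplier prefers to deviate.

0.980

Deviating for the 3 undetected periods gains 82−33 = 49 per period over cooperation, then loses 33−30 = 3 per period forever once punishment starts.
Gain: 49(1 + δ + … + δ^2); loss: 3·δ^3/(1−δ).
No profitable deviation ⇔ 49(1−δ^3) ≤ 3·δ^3, i.e. δ^3 ≥ 49/(49+3) = 49/52.
Hence δ ≥ (49/52)^(1/3) ≈ 0.980.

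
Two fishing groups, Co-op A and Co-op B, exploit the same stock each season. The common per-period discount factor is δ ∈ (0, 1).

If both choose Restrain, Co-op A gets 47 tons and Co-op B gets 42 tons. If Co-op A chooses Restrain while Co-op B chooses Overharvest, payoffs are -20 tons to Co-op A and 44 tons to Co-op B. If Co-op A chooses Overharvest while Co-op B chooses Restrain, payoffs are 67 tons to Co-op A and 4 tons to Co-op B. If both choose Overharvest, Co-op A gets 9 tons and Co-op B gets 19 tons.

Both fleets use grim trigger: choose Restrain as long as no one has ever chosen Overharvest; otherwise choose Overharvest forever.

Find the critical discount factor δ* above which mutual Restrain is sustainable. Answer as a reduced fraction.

Co-op A's threshold: (67−47)/(67−9) = 10/29.
Co-op B's threshold: (44−42)/(44−19) = 2/25.
10/29 > 2/25, so Co-op A binds and δ* = 10/29.

10/29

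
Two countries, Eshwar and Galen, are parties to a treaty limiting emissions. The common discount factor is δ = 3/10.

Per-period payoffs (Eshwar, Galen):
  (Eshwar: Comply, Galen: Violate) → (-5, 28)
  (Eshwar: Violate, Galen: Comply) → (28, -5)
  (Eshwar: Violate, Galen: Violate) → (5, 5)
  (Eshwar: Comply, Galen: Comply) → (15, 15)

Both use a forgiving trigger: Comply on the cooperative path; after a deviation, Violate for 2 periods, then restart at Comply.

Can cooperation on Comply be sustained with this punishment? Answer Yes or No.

A one-shot deviation gives 28 now, then 5 for 2 periods, then back to 15.
Gain from deviating: (28−15) today; loss: (15−5) in each of the next 2 periods.
No-deviation condition: (15−5)(δ+…+δ^2) ≥ 28−15, i.e. δ+…+δ^2 ≥ 13/10.
At δ = 3/10: δ+…+δ^2 = 0.3900 < 1.3000.
So cooperation is not sustainable.

No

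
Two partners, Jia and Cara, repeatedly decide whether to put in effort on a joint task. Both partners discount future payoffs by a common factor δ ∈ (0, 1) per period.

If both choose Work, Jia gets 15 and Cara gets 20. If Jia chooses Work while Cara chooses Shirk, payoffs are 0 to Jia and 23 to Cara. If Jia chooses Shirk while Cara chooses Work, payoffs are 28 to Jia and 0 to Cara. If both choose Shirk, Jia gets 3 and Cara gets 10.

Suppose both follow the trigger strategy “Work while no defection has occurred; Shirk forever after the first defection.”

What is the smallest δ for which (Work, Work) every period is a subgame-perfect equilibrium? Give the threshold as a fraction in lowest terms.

Jia's threshold: (28−15)/(28−3) = 13/25.
Cara's threshold: (23−20)/(23−10) = 3/13.
13/25 > 3/13, so Jia binds and δ* = 13/25.

13/25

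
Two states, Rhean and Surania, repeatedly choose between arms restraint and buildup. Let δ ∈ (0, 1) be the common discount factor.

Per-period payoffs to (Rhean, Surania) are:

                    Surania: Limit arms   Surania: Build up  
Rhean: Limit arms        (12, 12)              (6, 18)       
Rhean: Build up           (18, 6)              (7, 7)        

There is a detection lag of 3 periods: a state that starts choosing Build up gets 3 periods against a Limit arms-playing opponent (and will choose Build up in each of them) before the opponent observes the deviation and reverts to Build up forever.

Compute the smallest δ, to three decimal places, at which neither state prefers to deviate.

The best deviation is to choose Build up for all 3 undetected periods, earning 18 each, then 7 forever once detected.
Deviation value: 18(1−δ^3)/(1−δ) + 7δ^3/(1−δ); cooperation value: 12/(1−δ).
IC: 12 ≥ 18(1−δ^3) + 7δ^3 = 18 − 11δ^3.
So δ^3 ≥ 6/11, giving δ ≥ (6/11)^(1/3) ≈ 0.817.

0.817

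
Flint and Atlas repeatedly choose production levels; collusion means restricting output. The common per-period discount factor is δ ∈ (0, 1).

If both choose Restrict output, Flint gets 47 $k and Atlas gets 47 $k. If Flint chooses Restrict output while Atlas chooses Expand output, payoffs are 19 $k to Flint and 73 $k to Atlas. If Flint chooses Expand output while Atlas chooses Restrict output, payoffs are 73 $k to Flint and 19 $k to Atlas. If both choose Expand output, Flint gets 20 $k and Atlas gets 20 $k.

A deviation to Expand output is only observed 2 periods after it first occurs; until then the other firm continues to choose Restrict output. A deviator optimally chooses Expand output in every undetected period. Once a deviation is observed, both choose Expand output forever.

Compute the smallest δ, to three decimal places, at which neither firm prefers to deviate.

0.700

A deviator earns 73 for 2 periods, then 20 forever; cooperating earns 47 forever. Multiplying the IC by (1−δ):
47 ≥ 73(1−δ^2) + 20δ^2, so 53·δ^2 ≥ 26 and δ^2 ≥ 26/53.
δ ≥ (26/53)^(1/2) ≈ 0.700.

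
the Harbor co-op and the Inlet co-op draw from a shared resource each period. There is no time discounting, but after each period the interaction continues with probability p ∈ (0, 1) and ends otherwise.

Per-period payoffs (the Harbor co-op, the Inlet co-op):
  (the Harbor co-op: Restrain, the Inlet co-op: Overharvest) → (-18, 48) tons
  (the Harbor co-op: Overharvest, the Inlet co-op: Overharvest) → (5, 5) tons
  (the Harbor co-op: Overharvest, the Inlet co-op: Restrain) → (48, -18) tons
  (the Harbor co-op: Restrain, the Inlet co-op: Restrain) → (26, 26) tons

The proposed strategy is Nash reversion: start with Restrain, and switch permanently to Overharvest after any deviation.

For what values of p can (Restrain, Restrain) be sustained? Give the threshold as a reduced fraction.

22/43

Expected cooperation value is 26 + p·26 + p²·26 + … = 26/(1−p); deviation gives 48 + p·5/(1−p).
26 ≥ 48(1−p) + 5p ⇒ 43p ≥ 22 ⇒ p ≥ 22/43.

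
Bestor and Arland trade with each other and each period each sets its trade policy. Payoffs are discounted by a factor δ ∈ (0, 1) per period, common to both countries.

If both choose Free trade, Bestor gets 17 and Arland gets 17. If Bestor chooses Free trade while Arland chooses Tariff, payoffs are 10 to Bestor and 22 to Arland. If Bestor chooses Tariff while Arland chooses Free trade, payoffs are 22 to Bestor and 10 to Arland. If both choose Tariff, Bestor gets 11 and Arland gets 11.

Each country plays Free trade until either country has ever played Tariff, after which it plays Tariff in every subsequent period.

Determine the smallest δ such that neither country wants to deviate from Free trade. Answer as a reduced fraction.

5/11

One-period gain from deviating is 22 − 17 = 5. The loss is 17 − 11 = 6 in every subsequent period, with present value 6·δ/(1−δ).
Deviation is unprofitable when 6·δ/(1−δ) ≥ 5, i.e. δ/(1−δ) ≥ 5/6.
Equivalently δ ≥ 5/(5+6) = 5/11.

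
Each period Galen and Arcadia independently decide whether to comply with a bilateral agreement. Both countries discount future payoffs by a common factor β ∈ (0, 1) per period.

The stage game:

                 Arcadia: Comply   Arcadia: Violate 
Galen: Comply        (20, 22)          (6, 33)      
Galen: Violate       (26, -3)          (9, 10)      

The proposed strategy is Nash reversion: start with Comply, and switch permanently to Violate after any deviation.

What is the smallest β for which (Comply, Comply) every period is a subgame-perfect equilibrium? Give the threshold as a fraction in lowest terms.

For Galen: deviation gain 26−20 = 6, per-period punishment loss 20−9 = 11. IC gives β ≥ 6/17.
For Arcadia: gain 11, loss 12 per period, so β ≥ 11/23.
The tighter constraint is Arcadia's, so cooperation needs β ≥ 11/23.

11/23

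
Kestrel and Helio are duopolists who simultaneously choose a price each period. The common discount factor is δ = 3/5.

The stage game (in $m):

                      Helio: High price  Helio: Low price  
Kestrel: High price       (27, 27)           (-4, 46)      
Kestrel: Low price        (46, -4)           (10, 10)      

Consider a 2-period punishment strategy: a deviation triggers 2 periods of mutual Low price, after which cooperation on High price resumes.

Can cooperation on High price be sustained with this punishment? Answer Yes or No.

A one-shot deviation gives 46 now, then 10 for 2 periods, then back to 27.
Gain from deviating: (46−27) today; loss: (27−10) in each of the next 2 periods.
No-deviation condition: (27−10)(δ+…+δ^2) ≥ 46−27, i.e. δ+…+δ^2 ≥ 19/17.
At δ = 3/5: δ+…+δ^2 = 0.9600 < 1.1176.
So cooperation is not sustainable.

No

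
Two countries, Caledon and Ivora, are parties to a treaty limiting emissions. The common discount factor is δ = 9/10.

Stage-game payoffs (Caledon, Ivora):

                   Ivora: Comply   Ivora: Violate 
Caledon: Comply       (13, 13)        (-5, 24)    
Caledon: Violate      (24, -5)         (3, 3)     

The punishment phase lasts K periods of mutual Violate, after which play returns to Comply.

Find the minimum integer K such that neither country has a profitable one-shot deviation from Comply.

2

IC: δ(1−δ^K)/(1−δ) ≥ (24−13)/(13−3) = 11/10.
With δ = 9/10: need 1 − δ^K ≥ 11/10·(1−9/10)/(9/10), i.e. δ^K ≤ 0.8778.
Since (9/10)^1 = 0.9000 and (9/10)^2 = 0.8100, the smallest such K is 2.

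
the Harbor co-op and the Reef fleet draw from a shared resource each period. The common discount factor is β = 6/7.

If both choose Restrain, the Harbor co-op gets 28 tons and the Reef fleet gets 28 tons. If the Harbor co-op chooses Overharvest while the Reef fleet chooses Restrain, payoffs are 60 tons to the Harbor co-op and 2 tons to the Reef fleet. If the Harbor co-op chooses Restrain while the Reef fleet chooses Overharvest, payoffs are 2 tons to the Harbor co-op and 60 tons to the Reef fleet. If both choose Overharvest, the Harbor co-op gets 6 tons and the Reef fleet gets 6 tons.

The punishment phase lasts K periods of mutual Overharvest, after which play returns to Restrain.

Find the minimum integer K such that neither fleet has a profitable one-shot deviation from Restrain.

2

IC: β(1−β^K)/(1−β) ≥ (60−28)/(28−6) = 16/11.
With β = 6/7: need 1 − β^K ≥ 16/11·(1−6/7)/(6/7), i.e. β^K ≤ 0.7576.
Since (6/7)^1 = 0.8571 and (6/7)^2 = 0.7347, the smallest such K is 2.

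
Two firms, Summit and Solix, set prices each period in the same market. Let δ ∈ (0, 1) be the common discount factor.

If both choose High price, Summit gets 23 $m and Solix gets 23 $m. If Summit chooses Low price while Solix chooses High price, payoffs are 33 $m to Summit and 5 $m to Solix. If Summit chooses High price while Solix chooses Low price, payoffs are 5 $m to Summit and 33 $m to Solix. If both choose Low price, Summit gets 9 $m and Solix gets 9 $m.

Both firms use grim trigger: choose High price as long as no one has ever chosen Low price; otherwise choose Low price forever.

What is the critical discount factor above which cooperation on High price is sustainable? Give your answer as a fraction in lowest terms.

5/12

23/(1−δ) ≥ 33 + 9δ/(1−δ)
23 ≥ 33 − 24δ
δ ≥ 10/24 = 5/12.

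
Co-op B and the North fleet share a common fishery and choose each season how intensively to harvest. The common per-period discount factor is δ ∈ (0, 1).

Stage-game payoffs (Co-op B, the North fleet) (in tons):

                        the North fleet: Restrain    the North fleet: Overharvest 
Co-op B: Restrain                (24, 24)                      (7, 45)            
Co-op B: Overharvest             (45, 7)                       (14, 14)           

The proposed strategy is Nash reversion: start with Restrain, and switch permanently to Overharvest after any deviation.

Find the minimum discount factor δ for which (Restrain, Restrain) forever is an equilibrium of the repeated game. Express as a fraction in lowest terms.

21/31

One-period gain from deviating is 45 − 24 = 21. The loss is 24 − 14 = 10 in every subsequent period, with present value 10·δ/(1−δ).
Deviation is unprofitable when 10·δ/(1−δ) ≥ 21, i.e. δ/(1−δ) ≥ 21/10.
Equivalently δ ≥ 21/(21+10) = 21/31.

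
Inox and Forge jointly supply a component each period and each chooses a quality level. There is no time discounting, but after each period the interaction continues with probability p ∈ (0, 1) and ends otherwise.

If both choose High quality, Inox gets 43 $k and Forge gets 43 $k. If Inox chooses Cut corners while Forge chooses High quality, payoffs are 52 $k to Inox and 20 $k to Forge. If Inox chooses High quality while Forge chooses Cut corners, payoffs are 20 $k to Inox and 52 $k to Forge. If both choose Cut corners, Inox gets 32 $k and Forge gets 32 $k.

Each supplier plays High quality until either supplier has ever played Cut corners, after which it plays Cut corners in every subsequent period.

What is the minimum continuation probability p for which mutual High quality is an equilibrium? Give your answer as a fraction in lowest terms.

9/20

Expected cooperation value is 43 + p·43 + p²·43 + … = 43/(1−p); deviation gives 52 + p·32/(1−p).
43 ≥ 52(1−p) + 32p ⇒ 20p ≥ 9 ⇒ p ≥ 9/20.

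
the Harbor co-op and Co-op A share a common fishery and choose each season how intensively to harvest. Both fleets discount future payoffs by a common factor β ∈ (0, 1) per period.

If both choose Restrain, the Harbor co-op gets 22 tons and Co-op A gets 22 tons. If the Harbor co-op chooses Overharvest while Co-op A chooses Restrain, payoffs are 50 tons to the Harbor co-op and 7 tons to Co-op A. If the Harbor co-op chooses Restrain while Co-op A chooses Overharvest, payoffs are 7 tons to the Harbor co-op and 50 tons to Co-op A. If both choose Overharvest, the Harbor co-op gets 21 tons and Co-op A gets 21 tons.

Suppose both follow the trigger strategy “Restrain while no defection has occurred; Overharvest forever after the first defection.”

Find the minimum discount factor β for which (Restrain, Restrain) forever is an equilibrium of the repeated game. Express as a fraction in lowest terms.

28/29

Cooperation forever yields 22 each period: 22/(1−β).
Deviating yields 50 once, then 21 forever: 50 + 21β/(1−β).
No profitable deviation requires 22/(1−β) ≥ 50 + 21β/(1−β).
Multiplying by (1−β): 22 ≥ 50(1−β) + 21β = 50 − 29β.
So 29β ≥ 28, i.e. β ≥ 28/29.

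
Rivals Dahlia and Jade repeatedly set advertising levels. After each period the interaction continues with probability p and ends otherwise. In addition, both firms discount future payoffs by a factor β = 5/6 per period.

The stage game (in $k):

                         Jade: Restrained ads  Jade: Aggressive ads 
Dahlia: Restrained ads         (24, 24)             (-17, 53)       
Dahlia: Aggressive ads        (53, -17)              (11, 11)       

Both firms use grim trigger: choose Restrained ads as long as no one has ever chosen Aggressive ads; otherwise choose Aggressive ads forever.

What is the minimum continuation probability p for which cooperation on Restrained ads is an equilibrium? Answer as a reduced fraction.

29/35

Expected continuation weight on next period's payoff is β·p = 5/6·p, which plays the role of the discount factor.
Cooperation requires 5/6·p ≥ (53−24)/(53−11) = 29/42, hence p ≥ 29/35.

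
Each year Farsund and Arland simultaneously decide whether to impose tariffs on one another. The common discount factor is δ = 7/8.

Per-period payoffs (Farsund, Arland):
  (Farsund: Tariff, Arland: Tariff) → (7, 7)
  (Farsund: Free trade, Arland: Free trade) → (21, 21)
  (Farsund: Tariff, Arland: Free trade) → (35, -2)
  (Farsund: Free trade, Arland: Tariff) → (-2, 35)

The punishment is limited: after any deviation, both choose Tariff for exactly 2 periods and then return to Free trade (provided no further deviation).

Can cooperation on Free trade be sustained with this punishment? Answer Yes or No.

A one-shot deviation gives 35 now, then 7 for 2 periods, then back to 21.
Gain from deviating: (35−21) today; loss: (21−7) in each of the next 2 periods.
No-deviation condition: (21−7)(δ+…+δ^2) ≥ 35−21, i.e. δ+…+δ^2 ≥ 1.
At δ = 7/8: δ+…+δ^2 = 1.6406 ≥ 1.0000.
So cooperation is sustainable.

Yes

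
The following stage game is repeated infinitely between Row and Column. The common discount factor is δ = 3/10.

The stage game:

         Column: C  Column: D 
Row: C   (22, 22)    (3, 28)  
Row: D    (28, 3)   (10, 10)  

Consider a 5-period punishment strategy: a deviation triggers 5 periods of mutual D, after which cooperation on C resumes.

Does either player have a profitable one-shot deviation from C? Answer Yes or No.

Comparing payoff streams over the 6 periods until play realigns: cooperate → 22(1+δ+…+δ^5); deviate → 28 + 10(δ+…+δ^5).
Cooperation is sustained iff (22−10)(δ+…+δ^5) ≥ 28−22.
δ+…+δ^5 = 3/10·(1−(3/10)^5)/(1−3/10) = 0.4275, and (28−22)/(22−10) = 0.5000.
0.4275 < 0.5000, so cooperation is not sustainable.

Yes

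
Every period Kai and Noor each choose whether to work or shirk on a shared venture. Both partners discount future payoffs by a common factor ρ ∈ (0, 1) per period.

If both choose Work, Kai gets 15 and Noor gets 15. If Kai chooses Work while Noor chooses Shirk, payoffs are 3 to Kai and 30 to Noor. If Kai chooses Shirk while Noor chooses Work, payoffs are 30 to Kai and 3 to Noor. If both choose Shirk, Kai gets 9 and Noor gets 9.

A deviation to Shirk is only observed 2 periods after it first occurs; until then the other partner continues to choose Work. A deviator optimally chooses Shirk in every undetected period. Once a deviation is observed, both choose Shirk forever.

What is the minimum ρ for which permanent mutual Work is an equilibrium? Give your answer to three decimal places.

0.845

A deviator earns 30 for 2 periods, then 9 forever; cooperating earns 15 forever. Multiplying the IC by (1−ρ):
15 ≥ 30(1−ρ^2) + 9ρ^2, so 21·ρ^2 ≥ 15 and ρ^2 ≥ 5/7.
ρ ≥ (5/7)^(1/2) ≈ 0.845.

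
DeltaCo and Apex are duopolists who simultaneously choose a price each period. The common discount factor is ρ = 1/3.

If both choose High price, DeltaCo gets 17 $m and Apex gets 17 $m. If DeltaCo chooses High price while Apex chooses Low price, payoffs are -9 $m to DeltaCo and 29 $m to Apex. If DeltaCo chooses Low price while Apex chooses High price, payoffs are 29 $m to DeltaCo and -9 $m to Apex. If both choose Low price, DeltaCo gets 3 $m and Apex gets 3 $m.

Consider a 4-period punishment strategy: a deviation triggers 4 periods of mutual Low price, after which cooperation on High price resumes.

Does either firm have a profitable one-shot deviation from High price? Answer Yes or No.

Yes

A one-shot deviation gives 29 now, then 3 for 4 periods, then back to 17.
Gain from deviating: (29−17) today; loss: (17−3) in each of the next 4 periods.
No-deviation condition: (17−3)(ρ+…+ρ^4) ≥ 29−17, i.e. ρ+…+ρ^4 ≥ 6/7.
At ρ = 1/3: ρ+…+ρ^4 = 0.4938 < 0.8571.
So cooperation is not sustainable.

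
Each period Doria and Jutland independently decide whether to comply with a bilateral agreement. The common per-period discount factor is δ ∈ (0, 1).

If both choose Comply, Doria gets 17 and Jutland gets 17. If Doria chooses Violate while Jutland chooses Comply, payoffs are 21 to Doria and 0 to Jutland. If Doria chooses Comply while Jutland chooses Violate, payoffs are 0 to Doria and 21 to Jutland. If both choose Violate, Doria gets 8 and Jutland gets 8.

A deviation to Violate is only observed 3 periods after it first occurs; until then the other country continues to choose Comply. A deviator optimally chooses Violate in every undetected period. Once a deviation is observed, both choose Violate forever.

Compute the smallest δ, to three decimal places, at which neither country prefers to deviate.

0.675

The best deviation is to choose Violate for all 3 undetected periods, earning 21 each, then 8 forever once detected.
Deviation value: 21(1−δ^3)/(1−δ) + 8δ^3/(1−δ); cooperation value: 17/(1−δ).
IC: 17 ≥ 21(1−δ^3) + 8δ^3 = 21 − 13δ^3.
So δ^3 ≥ 4/13, giving δ ≥ (4/13)^(1/3) ≈ 0.675.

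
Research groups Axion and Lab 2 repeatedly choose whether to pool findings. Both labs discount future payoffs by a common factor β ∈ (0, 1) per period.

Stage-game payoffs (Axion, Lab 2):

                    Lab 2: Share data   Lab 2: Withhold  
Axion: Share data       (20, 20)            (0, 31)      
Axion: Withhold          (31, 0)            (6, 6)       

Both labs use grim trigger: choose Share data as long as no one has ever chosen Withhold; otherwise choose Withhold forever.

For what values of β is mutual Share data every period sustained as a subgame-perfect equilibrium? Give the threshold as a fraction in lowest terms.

Cooperation forever yields 20 each period: 20/(1−β).
Deviating yields 31 once, then 6 forever: 31 + 6β/(1−β).
No profitable deviation requires 20/(1−β) ≥ 31 + 6β/(1−β).
Multiplying by (1−β): 20 ≥ 31(1−β) + 6β = 31 − 25β.
So 25β ≥ 11, i.e. β ≥ 11/25.

11/25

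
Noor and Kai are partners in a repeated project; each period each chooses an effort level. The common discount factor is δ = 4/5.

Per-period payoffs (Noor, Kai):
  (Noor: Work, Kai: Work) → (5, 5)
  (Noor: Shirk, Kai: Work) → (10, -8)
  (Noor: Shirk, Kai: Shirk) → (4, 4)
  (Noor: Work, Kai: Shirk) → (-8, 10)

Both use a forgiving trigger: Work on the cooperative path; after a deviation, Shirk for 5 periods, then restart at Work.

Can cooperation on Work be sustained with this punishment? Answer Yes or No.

No

A one-shot deviation gives 10 now, then 4 for 5 periods, then back to 5.
Gain from deviating: (10−5) today; loss: (5−4) in each of the next 5 periods.
No-deviation condition: (5−4)(δ+…+δ^5) ≥ 10−5, i.e. δ+…+δ^5 ≥ 5.
At δ = 4/5: δ+…+δ^5 = 2.6893 < 5.0000.
So cooperation is not sustainable.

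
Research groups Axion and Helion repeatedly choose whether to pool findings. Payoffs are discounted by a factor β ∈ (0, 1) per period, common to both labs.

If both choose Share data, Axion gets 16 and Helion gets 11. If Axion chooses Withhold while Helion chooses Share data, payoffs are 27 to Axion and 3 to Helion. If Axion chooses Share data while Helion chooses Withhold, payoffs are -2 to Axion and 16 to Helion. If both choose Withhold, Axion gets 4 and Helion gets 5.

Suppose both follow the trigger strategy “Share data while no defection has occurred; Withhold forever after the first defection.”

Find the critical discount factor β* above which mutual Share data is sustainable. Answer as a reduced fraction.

11/23

Axion's threshold: (27−16)/(27−4) = 11/23.
Helion's threshold: (16−11)/(16−5) = 5/11.
11/23 > 5/11, so Axion binds and β* = 11/23.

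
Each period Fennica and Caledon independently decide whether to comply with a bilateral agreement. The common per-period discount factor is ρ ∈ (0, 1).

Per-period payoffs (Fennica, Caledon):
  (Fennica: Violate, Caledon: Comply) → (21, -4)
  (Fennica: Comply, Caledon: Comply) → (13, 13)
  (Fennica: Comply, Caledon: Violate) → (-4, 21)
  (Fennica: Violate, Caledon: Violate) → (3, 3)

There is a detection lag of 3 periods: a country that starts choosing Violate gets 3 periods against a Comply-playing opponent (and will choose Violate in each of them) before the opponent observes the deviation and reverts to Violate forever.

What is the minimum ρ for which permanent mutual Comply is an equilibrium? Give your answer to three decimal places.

0.763

The best deviation is to choose Violate for all 3 undetected periods, earning 21 each, then 3 forever once detected.
Deviation value: 21(1−ρ^3)/(1−ρ) + 3ρ^3/(1−ρ); cooperation value: 13/(1−ρ).
IC: 13 ≥ 21(1−ρ^3) + 3ρ^3 = 21 − 18ρ^3.
So ρ^3 ≥ 8/18 = 4/9, giving ρ ≥ (4/9)^(1/3) ≈ 0.763.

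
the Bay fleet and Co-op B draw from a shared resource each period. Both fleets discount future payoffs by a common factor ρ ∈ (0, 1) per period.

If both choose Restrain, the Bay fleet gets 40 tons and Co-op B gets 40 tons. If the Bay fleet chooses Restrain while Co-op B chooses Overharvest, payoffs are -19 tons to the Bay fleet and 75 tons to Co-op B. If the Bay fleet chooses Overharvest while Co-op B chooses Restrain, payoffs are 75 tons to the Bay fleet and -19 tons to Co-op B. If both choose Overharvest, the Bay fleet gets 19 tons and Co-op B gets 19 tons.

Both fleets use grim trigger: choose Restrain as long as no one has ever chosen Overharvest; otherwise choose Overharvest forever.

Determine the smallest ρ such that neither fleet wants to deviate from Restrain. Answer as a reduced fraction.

One-period gain from deviating is 75 − 40 = 35. The loss is 40 − 19 = 21 in every subsequent period, with present value 21·ρ/(1−ρ).
Deviation is unprofitable when 21·ρ/(1−ρ) ≥ 35, i.e. ρ/(1−ρ) ≥ 5/3.
Equivalently ρ ≥ 35/(35+21) = 5/8.

5/8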